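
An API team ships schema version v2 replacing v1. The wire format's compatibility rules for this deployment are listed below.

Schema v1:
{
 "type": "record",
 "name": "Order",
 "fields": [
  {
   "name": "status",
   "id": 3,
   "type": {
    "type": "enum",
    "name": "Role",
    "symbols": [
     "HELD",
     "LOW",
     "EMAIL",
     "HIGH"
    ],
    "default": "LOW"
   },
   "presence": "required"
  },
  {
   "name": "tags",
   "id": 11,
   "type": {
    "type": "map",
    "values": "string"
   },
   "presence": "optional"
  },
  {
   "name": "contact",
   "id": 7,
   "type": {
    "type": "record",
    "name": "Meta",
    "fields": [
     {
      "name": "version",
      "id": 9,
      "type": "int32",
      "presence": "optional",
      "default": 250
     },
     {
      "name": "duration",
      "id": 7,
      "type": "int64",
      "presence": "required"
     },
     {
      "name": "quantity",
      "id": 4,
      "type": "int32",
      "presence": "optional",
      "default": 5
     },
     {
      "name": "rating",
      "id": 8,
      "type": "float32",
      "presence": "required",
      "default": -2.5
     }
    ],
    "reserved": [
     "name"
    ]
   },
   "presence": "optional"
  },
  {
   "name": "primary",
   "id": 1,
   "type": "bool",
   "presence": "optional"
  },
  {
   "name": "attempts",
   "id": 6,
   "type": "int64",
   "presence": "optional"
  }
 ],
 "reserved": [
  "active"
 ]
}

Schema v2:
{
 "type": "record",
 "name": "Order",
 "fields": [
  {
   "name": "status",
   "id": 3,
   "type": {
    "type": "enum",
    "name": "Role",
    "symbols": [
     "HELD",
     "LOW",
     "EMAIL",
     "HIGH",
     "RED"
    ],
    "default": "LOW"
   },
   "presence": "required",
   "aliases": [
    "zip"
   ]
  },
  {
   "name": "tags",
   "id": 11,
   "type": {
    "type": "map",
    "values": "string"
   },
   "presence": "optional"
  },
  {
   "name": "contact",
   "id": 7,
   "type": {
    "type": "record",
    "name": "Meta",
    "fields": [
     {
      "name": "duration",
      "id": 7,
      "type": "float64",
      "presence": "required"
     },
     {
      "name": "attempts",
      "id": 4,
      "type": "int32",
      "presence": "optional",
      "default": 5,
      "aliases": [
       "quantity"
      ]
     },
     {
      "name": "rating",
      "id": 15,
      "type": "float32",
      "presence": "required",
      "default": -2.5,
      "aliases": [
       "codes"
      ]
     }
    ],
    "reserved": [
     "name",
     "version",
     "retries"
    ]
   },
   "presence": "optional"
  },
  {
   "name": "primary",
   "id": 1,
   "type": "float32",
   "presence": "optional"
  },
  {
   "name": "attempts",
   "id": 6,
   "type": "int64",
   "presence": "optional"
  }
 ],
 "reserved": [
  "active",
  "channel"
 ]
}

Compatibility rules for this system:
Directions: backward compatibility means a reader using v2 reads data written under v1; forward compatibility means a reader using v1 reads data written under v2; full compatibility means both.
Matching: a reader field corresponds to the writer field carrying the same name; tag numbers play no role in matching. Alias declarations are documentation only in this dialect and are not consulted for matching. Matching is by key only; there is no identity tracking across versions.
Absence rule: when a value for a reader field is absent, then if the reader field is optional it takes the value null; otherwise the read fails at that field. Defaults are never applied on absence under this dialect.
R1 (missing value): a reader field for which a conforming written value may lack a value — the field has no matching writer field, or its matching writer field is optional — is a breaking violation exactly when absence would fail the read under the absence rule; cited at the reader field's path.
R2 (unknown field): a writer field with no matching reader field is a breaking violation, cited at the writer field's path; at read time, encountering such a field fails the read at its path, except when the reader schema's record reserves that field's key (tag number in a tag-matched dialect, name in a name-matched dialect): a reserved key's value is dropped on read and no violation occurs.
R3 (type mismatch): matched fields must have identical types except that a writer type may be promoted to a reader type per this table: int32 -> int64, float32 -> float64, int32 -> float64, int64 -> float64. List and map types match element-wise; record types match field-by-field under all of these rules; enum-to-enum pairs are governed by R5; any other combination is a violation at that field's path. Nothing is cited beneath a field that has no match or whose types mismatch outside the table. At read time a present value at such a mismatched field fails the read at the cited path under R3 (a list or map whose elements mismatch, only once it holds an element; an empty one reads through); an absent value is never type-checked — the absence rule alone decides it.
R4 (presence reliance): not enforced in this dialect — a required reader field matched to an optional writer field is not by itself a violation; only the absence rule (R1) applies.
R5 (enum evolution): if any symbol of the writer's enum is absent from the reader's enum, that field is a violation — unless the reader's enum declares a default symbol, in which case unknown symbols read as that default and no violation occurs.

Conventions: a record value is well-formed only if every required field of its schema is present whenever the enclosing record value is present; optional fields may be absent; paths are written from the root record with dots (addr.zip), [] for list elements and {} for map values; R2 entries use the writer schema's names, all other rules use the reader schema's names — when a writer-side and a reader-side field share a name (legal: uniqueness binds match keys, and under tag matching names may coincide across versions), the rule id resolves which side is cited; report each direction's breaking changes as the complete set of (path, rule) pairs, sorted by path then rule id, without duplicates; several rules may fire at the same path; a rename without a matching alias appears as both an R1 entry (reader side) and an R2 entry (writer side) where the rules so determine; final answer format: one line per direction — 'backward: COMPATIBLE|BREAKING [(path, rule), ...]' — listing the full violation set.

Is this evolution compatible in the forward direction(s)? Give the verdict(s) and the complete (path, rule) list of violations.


forward: BREAKING [(contact.attempts, R2), (contact.duration, R3), (primary, R3)]

in Order below, arrows point writer -> reader
forward pass over Order, reader schema v1, writer schema v2:
  Role -> Role, writer required: status aligns to status
  map<string, string> -> map<string, string>, writer optional: tags aligns to tags
  Meta -> Meta, writer optional: contact aligns to contact
  float32 -> bool, writer optional: primary aligns to primary
  int64 -> int64, writer optional: attempts aligns to attempts
  no writer field matches reader contact.version
  float64 -> int64, writer required: contact.duration aligns to contact.duration
  no writer field matches reader contact.quantity
  float32 -> float32, writer required: contact.rating aligns to contact.rating
  contact.attempts (writer side), unknown to reader
  R2 fires at contact.attempts
  R3 fires at contact.duration
  R3 fires at primary
  forward on Order therefore BREAKING (3)
checking off the Order differences that do not matter here:
  enum Role (field status in record Order): symbol RED added -> no rule fires on it in Order's dialect; the asked verdict holds
  field rating in record Meta: tag 8 changed to 15 -> no rule fires on it in Order's dialect; the asked verdict holds
  removed field version from record Meta (its key "version" joins the reserved list) -> no rule fires on it in Order's dialect; the asked verdict holds


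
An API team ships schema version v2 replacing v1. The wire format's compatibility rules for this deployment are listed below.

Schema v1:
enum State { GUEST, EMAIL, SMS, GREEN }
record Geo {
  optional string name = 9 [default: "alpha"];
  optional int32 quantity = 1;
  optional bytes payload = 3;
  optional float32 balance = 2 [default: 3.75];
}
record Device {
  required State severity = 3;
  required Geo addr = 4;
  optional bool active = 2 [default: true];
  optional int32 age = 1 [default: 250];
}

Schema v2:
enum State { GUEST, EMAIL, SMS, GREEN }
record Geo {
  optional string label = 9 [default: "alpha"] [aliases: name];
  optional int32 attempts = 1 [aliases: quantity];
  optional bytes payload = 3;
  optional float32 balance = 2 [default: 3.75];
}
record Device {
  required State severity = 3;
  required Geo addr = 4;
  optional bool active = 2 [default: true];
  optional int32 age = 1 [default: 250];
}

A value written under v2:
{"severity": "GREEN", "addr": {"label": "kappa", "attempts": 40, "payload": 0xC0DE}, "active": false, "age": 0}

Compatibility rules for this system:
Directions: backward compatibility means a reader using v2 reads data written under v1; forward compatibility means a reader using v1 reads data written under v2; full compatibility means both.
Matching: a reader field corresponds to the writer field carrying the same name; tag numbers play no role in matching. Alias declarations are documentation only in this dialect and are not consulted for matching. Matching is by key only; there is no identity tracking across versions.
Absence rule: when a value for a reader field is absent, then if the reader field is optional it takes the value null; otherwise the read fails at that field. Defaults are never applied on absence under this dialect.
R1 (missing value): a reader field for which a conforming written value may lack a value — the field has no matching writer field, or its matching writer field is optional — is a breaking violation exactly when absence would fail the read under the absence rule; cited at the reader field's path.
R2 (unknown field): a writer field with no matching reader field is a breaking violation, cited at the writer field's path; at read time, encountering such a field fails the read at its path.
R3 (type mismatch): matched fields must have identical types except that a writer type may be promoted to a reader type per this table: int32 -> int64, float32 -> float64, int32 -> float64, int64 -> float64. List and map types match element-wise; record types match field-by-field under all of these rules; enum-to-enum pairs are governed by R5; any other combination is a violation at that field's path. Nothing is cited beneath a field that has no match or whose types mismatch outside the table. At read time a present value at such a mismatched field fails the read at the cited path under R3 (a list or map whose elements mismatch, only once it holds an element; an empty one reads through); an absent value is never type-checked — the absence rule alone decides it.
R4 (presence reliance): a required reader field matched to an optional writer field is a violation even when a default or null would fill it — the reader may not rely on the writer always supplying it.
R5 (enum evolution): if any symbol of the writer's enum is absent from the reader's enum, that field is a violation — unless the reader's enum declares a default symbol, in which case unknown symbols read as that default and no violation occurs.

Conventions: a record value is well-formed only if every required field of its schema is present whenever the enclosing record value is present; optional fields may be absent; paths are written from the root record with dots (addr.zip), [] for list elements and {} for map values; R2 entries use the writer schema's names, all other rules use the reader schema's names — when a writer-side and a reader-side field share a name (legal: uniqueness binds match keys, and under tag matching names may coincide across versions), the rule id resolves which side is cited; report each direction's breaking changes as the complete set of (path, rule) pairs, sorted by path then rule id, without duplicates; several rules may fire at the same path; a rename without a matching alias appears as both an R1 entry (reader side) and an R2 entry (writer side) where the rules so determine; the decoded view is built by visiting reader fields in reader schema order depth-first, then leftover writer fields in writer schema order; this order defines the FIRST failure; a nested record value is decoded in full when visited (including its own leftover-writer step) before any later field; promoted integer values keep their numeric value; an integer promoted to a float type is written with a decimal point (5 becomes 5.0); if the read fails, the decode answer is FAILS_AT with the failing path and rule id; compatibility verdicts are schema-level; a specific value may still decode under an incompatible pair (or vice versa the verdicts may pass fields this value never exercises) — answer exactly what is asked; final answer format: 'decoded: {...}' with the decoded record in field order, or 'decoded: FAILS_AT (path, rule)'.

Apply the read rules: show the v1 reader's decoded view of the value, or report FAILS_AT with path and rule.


in Device below, arrows point writer -> reader
decoding the Device value with the v1 reader:
  severity := "GREEN"
  addr.name := null (not supplied -> null)
  addr.quantity := null (not supplied -> null)
  addr.payload := 0xC0DE
  addr.balance := null (not supplied -> null)
  read fails at addr.label under R2 (unknown field)
  => FAILS_AT (addr.label, R2)
remaining Device differences; none change what is asked:
  renamed field quantity to attempts in record Geo (alias quantity declared on the renamed field) -> shifts the Device verdicts, not this decode

decoded: FAILS_AT (addr.label, R2)


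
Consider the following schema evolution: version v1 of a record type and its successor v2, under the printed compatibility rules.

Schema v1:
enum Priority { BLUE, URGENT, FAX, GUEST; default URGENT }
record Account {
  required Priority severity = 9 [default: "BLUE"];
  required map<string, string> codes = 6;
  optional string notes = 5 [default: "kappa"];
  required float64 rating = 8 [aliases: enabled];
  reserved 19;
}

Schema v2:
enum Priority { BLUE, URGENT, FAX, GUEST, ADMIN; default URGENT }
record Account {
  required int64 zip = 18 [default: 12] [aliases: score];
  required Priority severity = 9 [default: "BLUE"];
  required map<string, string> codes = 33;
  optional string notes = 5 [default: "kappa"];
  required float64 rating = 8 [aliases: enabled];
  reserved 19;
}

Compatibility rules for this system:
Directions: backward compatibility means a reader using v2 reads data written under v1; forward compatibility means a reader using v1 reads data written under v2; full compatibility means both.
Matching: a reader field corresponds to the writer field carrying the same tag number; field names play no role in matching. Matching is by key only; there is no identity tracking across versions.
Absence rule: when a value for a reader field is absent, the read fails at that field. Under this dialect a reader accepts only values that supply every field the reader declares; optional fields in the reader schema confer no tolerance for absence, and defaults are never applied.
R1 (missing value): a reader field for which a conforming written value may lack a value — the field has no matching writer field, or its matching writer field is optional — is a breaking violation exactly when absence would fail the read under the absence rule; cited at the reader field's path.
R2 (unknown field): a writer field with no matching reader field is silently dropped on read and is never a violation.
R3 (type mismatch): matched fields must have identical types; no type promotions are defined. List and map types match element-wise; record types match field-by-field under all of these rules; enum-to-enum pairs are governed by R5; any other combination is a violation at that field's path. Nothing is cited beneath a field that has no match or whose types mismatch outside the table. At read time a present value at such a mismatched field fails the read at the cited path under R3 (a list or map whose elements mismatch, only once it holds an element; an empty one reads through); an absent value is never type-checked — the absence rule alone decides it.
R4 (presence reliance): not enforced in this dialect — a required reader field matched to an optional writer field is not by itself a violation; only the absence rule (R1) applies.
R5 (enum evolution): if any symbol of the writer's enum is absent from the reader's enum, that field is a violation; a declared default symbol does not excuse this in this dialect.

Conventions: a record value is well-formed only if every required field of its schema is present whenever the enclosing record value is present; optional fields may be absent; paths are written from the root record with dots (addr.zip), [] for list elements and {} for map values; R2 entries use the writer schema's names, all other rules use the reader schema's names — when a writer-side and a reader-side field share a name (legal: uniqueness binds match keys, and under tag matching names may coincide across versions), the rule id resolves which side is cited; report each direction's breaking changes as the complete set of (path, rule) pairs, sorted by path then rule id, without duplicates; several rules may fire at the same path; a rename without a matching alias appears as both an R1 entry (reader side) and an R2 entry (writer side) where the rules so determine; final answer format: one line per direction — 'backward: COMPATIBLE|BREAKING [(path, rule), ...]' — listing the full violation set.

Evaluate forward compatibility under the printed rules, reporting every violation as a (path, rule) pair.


arrows below run writer -> reader for Account
forward pass over Account, reader schema v1, writer schema v2:
  severity <- severity (Priority -> Priority, writer required)
  codes: no writer-side match
  notes <- notes (string -> string, writer optional)
  rating <- rating (float64 -> float64, writer required)
  leftover writer field: zip
  leftover writer field: codes
  R1 fires at codes
  R1 fires at notes
  R5 fires at severity
  => forward verdict for Account: BREAKING, 3 violation(s)
diffs on Account not affecting the asked answer:
  added field zip to record Account: required int64, tag 18, default 12 (in v2 it sits immediately before severity) -> its effect on Account is confined to the backward direction, not asked

forward: BREAKING [(codes, R1), (notes, R1), (severity, R5)]


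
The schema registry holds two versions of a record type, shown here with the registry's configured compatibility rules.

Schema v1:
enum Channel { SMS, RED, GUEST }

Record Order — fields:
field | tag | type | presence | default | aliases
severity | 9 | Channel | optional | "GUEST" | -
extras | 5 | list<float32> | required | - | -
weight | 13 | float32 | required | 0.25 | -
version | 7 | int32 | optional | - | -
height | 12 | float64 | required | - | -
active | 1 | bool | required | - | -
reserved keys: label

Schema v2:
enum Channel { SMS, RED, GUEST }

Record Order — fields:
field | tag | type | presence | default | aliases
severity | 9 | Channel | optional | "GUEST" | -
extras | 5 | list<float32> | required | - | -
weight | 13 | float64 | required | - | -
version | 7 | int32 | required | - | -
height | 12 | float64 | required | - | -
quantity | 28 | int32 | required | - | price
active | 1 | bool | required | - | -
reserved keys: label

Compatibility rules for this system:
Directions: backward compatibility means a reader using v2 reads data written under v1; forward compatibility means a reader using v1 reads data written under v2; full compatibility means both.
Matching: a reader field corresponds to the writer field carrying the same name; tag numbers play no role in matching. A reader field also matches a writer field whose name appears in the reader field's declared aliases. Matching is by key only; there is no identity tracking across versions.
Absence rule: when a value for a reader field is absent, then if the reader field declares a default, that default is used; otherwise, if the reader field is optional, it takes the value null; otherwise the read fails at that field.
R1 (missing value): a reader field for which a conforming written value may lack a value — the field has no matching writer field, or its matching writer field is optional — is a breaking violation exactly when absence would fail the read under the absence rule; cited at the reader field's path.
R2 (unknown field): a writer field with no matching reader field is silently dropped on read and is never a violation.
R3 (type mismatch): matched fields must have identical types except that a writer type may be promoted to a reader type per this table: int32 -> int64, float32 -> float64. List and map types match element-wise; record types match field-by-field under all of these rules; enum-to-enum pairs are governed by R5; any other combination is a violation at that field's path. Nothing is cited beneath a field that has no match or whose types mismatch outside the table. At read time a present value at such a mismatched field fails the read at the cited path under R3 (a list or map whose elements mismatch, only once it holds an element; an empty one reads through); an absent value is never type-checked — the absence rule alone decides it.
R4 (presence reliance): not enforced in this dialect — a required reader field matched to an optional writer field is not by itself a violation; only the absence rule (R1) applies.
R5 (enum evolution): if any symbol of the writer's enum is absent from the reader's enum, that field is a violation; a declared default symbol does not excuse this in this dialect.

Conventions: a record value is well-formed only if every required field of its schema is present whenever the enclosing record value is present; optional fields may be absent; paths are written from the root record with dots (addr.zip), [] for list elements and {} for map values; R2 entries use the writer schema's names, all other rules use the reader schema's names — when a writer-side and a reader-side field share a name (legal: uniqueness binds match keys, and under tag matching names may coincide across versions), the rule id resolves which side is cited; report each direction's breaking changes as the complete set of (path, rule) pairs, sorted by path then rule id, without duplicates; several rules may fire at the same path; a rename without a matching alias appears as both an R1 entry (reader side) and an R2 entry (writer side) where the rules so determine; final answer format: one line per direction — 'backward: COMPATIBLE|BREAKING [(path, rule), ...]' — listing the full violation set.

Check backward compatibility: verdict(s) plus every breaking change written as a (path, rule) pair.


backward: BREAKING [(quantity, R1), (version, R1)]

arrows below run writer -> reader for Order
backward for Order (reader v2, writer v1):
  Channel -> Channel, writer optional: severity aligns to severity
  list<float32> -> list<float32>, writer required: extras aligns to extras
  float32 -> float64, writer required: weight aligns to weight
  int32 -> int32, writer optional: version aligns to version
  float64 -> float64, writer required: height aligns to height
  no writer field matches reader quantity
  bool -> bool, writer required: active aligns to active
  rule R1 violated at quantity
  rule R1 violated at version
  => backward verdict for Order: BREAKING, 2 violation(s)
remaining Order differences; none change what is asked:
  field weight in record Order: type float32 changed to float64 (its default is dropped) -> its effect on Order is confined to the forward direction, not asked


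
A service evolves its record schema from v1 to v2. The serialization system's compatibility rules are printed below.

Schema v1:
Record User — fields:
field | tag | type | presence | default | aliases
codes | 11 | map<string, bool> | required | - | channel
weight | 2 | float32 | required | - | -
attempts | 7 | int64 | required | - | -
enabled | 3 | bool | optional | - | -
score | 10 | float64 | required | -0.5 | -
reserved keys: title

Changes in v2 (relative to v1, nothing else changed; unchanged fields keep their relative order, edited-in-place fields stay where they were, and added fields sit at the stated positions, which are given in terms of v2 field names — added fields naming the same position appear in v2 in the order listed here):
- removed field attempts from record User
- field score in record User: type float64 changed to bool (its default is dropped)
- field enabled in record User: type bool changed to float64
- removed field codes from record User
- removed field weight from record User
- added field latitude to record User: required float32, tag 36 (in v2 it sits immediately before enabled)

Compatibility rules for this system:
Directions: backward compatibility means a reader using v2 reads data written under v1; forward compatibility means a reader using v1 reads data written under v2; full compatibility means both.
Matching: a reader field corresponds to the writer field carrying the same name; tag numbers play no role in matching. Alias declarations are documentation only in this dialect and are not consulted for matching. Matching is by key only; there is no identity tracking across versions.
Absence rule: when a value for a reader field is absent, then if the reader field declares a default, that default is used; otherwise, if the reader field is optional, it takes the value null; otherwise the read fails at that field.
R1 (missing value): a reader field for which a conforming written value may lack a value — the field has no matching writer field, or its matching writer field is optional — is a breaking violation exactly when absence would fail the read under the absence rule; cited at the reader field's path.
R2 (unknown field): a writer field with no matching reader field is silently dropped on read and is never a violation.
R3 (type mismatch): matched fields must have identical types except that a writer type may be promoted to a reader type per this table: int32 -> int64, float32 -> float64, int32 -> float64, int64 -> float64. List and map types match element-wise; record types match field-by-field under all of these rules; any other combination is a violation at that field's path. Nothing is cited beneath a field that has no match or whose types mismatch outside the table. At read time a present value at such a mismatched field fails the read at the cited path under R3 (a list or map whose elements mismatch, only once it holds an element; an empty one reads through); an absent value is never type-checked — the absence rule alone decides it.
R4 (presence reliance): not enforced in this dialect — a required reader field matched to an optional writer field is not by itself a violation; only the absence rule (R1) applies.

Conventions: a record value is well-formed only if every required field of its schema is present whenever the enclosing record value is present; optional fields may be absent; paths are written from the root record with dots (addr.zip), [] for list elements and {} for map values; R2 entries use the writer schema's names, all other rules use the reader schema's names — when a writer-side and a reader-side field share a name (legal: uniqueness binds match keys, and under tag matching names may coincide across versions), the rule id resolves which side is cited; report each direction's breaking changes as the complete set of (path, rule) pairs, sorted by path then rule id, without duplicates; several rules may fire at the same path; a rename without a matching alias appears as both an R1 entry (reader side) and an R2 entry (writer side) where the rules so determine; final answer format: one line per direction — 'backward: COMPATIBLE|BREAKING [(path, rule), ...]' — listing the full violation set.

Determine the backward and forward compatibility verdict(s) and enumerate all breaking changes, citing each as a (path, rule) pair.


backward: BREAKING [(enabled, R3), (latitude, R1), (score, R3)]; forward: BREAKING [(attempts, R1), (codes, R1), (enabled, R3), (score, R3), (weight, R1)]

arrows below run writer -> reader for User
backward for User (reader v2, writer v1):
  latitude has no writer counterpart
  writer optional, bool -> float64: reader enabled maps from writer enabled
  writer required, float64 -> bool: reader score maps from writer score
  writer field codes has no reader counterpart
  writer field weight has no reader counterpart
  writer field attempts has no reader counterpart
  R3 fires at enabled
  R1 fires at latitude
  R3 fires at score
  => 3 violation(s): backward is BREAKING for User
forward for User (reader v1, writer v2):
  codes has no writer counterpart
  weight has no writer counterpart
  attempts has no writer counterpart
  writer optional, float64 -> bool: reader enabled maps from writer enabled
  writer required, bool -> float64: reader score maps from writer score
  writer field latitude has no reader counterpart
  R1 fires at attempts
  R1 fires at codes
  R3 fires at enabled
  R3 fires at score
  R1 fires at weight
  => 5 violation(s): forward is BREAKING for User


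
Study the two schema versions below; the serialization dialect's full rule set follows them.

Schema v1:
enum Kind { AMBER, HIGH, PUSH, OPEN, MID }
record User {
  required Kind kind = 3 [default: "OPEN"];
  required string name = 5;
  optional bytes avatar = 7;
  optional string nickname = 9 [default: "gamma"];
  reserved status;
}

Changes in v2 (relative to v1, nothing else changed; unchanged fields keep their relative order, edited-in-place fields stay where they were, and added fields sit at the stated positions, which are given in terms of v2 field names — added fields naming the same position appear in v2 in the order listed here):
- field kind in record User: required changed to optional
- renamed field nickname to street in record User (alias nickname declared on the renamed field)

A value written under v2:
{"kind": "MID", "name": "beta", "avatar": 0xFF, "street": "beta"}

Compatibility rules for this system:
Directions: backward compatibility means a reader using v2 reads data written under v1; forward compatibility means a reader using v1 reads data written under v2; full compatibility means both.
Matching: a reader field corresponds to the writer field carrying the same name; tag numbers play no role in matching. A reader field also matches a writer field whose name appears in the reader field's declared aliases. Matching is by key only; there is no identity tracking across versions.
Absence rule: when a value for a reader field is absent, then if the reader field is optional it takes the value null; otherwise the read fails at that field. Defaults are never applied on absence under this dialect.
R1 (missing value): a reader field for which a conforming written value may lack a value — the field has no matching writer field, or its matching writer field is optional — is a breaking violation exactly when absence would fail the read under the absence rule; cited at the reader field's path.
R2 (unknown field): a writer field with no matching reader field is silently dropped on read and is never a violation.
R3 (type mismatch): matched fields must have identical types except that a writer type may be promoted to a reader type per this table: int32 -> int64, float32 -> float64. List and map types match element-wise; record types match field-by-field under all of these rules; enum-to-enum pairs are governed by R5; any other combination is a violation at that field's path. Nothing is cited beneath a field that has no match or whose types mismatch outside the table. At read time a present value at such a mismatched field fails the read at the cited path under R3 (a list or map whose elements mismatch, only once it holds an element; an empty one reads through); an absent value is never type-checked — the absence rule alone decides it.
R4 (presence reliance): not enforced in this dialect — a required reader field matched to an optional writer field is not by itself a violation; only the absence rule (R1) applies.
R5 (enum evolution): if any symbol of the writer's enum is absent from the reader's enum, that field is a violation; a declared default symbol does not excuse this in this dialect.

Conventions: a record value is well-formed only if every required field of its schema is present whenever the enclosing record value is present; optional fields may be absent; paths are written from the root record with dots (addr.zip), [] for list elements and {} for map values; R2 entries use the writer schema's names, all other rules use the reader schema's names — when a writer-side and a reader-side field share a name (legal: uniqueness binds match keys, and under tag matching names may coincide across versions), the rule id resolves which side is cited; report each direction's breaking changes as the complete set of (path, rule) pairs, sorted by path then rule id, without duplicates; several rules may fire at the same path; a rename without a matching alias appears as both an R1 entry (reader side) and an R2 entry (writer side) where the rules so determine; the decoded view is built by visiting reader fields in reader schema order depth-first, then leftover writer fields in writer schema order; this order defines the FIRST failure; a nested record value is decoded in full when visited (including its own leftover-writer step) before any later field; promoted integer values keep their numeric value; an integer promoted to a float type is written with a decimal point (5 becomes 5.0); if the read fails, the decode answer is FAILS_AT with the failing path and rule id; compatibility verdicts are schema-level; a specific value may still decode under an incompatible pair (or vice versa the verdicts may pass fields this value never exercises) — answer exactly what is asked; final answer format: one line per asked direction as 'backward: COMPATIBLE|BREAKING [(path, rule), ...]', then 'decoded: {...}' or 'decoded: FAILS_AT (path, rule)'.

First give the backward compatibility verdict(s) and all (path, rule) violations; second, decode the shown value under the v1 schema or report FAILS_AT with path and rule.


backward: COMPATIBLE []; decoded: {"kind": "MID", "name": "beta", "avatar": 0xFF, "nickname": null}

the writer's type comes first in each User pair
checking backward for User: reader v2 against writer v1:
  kind: Kind -> Kind, writer required; from kind
  name: string -> string, writer required; from name
  avatar: bytes -> bytes, writer optional; from avatar
  street: string -> string, writer optional; from nickname
  => no violations; backward on User: COMPATIBLE
migrating the User value to v1:
  kind := "MID"
  name := "beta"
  avatar := 0xFF
  nickname := null (absent, optional -> null)
  writer street: unknown -> dropped
  => decoded: {"kind": "MID", "name": "beta", "avatar": 0xFF, "nickname": null}
remaining User differences; none change what is asked:
  field kind in record User: required changed to optional -> its effect on User is confined to the forward direction, not asked


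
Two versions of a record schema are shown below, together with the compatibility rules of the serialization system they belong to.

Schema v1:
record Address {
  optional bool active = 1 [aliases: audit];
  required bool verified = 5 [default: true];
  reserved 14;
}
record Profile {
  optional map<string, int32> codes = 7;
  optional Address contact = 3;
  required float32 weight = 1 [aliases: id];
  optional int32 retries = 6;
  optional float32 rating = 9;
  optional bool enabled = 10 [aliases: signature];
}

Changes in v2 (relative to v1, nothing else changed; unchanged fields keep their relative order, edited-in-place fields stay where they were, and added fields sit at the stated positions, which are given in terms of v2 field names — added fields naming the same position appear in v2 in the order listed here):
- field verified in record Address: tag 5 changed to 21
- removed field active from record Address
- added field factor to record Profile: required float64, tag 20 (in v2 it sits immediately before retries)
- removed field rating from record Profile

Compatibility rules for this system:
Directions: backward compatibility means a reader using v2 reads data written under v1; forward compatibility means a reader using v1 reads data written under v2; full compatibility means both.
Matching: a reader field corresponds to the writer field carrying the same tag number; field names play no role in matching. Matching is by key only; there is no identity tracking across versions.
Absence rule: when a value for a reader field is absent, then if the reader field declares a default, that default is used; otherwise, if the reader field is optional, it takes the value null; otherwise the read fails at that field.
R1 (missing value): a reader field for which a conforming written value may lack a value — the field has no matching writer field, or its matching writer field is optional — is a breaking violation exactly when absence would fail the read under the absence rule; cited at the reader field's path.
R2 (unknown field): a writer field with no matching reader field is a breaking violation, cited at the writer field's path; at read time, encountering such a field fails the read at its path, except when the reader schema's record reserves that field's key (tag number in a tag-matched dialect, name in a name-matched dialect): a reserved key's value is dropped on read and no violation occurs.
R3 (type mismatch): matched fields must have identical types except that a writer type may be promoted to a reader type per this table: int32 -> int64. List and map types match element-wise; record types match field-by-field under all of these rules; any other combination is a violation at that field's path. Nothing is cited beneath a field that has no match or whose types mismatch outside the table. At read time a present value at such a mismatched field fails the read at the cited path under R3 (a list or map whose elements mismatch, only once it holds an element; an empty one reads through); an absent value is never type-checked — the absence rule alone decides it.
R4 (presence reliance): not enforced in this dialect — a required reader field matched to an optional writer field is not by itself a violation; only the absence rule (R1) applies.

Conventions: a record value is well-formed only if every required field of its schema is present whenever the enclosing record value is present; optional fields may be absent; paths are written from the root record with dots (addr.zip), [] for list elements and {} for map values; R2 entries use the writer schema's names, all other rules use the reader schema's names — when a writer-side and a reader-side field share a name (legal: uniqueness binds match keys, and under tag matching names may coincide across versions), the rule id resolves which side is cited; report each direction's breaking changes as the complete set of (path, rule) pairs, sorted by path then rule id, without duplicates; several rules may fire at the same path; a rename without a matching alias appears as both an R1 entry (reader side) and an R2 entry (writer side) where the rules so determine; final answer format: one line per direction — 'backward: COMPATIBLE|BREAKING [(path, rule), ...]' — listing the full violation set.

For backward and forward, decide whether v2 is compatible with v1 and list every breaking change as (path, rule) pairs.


backward: BREAKING [(contact.active, R2), (contact.verified, R2), (factor, R1), (rating, R2)]; forward: BREAKING [(contact.verified, R2), (factor, R2)]

each type pair in Profile: writer, then reader
backward analysis of Profile with v2 as reader and v1 as writer:
  map<string, int32> -> map<string, int32>, writer optional: codes aligns to codes
  Address -> Address, writer optional: contact aligns to contact
  float32 -> float32, writer required: weight aligns to weight
  factor has no writer counterpart
  int32 -> int32, writer optional: retries aligns to retries
  bool -> bool, writer optional: enabled aligns to enabled
  leftover writer field: rating
  contact.verified has no writer counterpart
  leftover writer field: contact.active
  leftover writer field: contact.verified
  breaking: (contact.active, R2)
  breaking: (contact.verified, R2)
  breaking: (factor, R1)
  breaking: (rating, R2)
  backward on Profile therefore BREAKING (4)
forward analysis of Profile with v1 as reader and v2 as writer:
  map<string, int32> -> map<string, int32>, writer optional: codes aligns to codes
  Address -> Address, writer optional: contact aligns to contact
  float32 -> float32, writer required: weight aligns to weight
  int32 -> int32, writer optional: retries aligns to retries
  rating has no writer counterpart
  bool -> bool, writer optional: enabled aligns to enabled
  leftover writer field: factor
  contact.active has no writer counterpart
  contact.verified has no writer counterpart
  leftover writer field: contact.verified
  breaking: (contact.verified, R2)
  breaking: (factor, R2)
  forward on Profile therefore BREAKING (2)
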